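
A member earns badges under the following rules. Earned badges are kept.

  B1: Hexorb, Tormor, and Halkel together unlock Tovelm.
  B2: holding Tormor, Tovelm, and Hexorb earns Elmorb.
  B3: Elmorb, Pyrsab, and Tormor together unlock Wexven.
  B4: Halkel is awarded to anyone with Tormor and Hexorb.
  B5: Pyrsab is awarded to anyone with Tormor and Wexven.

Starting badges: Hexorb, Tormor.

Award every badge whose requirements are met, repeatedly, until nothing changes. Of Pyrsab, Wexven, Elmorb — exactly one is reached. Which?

Elmorb

With Tormor and Hexorb, Halkel is earned (B4).
With Hexorb, Tormor, and Halkel, Tovelm is earned (B1).
With Tormor, Tovelm, and Hexorb, Elmorb is earned (B2).
Pyrsab would need Tormor and Wexven (B5), but Wexven is never earned. Wexven would need Elmorb, Pyrsab, and Tormor (B3), but Pyrsab is never earned.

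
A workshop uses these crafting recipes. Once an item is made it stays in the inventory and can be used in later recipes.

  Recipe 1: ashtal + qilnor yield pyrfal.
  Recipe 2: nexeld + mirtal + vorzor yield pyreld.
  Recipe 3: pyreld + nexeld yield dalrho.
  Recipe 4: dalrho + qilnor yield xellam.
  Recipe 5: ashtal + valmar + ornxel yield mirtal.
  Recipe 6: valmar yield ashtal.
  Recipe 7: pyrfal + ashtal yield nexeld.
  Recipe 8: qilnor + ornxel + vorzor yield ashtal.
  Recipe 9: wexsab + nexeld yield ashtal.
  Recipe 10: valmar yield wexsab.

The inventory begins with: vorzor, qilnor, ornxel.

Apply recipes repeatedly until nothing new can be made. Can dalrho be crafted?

No

dalrho would need pyreld and nexeld (Recipe 3), but pyreld is never obtained.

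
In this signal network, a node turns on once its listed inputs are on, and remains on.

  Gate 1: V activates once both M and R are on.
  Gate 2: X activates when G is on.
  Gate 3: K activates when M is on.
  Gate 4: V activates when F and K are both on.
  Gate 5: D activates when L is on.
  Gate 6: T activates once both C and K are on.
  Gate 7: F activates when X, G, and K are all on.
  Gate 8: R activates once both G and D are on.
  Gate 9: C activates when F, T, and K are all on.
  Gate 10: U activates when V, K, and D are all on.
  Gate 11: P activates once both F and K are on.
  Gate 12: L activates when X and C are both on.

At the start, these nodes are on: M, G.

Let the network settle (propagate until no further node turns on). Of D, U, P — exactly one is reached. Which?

P

M is on, so K activates (Gate 3).
Gate 2: G on → X on.
X, G, and K are on, so F activates (Gate 7).
F and K are on, so P activates (Gate 11).
D would need L (Gate 5), but L never turns on. U would need V, K, and D (Gate 10), but D never turns on.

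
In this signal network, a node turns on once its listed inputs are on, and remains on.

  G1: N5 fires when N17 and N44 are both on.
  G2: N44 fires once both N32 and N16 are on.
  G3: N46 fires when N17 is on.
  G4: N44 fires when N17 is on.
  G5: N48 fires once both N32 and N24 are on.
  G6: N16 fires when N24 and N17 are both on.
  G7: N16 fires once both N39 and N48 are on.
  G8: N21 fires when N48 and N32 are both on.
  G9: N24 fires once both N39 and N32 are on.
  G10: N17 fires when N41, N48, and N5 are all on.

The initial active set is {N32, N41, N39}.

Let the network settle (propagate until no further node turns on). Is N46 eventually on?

N46 would need N17 (G3), but N17 never turns on.

No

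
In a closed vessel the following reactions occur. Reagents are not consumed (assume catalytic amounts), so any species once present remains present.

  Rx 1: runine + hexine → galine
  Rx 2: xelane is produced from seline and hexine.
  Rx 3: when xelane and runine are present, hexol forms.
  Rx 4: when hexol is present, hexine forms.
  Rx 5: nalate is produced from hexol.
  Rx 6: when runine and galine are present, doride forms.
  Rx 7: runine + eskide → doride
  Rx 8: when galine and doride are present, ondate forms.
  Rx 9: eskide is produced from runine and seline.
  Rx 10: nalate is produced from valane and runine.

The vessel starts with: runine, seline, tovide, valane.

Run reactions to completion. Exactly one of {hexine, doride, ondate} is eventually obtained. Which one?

doride

runine and seline present → eskide forms (Rx 9).
runine and eskide present → doride forms (Rx 7).
hexine would need hexol (Rx 4), but hexol never forms. ondate would need galine and doride (Rx 8), but galine never forms.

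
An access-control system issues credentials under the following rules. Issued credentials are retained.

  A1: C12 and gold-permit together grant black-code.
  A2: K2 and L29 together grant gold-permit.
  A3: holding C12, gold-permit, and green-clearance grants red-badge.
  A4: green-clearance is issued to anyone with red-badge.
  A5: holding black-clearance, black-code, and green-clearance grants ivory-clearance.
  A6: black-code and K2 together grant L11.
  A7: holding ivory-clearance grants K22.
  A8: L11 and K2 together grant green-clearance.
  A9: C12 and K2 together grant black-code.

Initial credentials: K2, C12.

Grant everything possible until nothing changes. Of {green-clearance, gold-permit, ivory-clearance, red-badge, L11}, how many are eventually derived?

2

Holding C12 and K2 grants black-code (A9).
Holding black-code and K2 grants L11 (A6).
Holding L11 and K2 grants green-clearance (A8).
green-clearance: reached.
gold-permit would need K2 and L29 (A2), but L29 is never granted.
ivory-clearance would need black-clearance, black-code, and green-clearance (A5), but black-clearance is never granted.
red-badge would need C12, gold-permit, and green-clearance (A3), but gold-permit is never granted.
L11: reached.
Reached: green-clearance and L11 — 2 of the 5.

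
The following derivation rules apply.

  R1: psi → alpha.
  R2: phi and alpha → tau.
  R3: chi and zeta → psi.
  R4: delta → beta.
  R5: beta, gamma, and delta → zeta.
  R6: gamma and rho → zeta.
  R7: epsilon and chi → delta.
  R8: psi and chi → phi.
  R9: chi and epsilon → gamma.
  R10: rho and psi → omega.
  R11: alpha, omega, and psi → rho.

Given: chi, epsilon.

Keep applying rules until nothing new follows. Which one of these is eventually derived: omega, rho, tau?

From chi and epsilon, R9 gives gamma.
From epsilon and chi, R7 gives delta.
From delta, R4 gives beta.
beta, gamma, and delta hold, so zeta follows (R5).
chi and zeta hold, so psi follows (R3).
From psi and chi, R8 gives phi.
psi holds, so alpha follows (R1).
From phi and alpha, R2 gives tau.
rho would need alpha, omega, and psi (R11), but omega is never established. omega would need rho and psi (R10), but rho is never established.

tau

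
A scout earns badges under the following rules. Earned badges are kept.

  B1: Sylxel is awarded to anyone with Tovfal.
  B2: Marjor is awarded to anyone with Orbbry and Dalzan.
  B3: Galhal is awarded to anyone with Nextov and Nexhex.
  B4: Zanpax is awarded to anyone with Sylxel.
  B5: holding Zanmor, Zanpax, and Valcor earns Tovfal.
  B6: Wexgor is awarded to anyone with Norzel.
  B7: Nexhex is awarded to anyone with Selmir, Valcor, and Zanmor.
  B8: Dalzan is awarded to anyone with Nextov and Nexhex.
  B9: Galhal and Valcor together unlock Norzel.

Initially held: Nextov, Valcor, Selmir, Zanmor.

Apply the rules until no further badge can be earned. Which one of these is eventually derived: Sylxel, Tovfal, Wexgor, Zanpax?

With Selmir, Valcor, and Zanmor, Nexhex is earned (B7).
With Nextov and Nexhex, Galhal is earned (B3).
With Galhal and Valcor, Norzel is earned (B9).
With Norzel, Wexgor is earned (B6).
Zanpax would need Sylxel (B4), but Sylxel is never earned. Tovfal would need Zanmor, Zanpax, and Valcor (B5), but Zanpax is never earned. Sylxel would need Tovfal (B1), but Tovfal is never earned.

Wexgor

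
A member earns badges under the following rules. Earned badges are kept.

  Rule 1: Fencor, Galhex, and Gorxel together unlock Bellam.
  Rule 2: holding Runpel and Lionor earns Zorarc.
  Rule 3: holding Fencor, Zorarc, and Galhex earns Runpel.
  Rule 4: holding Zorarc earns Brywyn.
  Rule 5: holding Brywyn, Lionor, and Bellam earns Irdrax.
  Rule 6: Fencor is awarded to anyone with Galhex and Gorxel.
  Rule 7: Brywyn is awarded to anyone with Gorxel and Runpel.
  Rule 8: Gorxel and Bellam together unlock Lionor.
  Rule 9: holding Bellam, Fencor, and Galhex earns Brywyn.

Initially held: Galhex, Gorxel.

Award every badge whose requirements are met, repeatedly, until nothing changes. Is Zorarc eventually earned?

Zorarc would need Runpel and Lionor (Rule 2), but Runpel is never earned.

No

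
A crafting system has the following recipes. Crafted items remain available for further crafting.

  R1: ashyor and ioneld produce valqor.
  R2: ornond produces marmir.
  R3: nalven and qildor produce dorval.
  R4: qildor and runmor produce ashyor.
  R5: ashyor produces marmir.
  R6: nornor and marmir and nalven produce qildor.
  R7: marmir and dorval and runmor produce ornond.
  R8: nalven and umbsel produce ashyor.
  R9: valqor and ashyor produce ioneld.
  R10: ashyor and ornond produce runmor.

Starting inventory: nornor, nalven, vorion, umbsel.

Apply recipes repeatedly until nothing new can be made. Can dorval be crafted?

nalven and umbsel → ashyor (R8).
Using R5, ashyor makes marmir.
Using R6, nornor, marmir, and nalven make qildor.
nalven and qildor → dorval (R3).

Yes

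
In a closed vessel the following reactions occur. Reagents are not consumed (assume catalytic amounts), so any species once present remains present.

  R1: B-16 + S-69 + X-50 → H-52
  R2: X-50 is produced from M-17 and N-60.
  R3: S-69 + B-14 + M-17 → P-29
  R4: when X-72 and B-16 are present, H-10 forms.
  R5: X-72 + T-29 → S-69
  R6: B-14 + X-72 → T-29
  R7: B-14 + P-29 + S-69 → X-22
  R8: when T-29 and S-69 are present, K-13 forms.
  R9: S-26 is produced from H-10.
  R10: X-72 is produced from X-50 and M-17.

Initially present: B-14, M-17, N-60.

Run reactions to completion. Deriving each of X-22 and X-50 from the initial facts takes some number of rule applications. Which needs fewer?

X-50

X-50: M-17 and N-60 present → X-50 forms (R2). [1 rule application]
X-22: M-17 and N-60 present → X-50 forms (R2). X-50 and M-17 present → X-72 forms (R10). B-14 and X-72 present → T-29 forms (R6). X-72 and T-29 present → S-69 forms (R5). S-69, B-14, and M-17 present → P-29 forms (R3). B-14, P-29, and S-69 present → X-22 forms (R7). [6 rule applications]
X-50 needs fewer.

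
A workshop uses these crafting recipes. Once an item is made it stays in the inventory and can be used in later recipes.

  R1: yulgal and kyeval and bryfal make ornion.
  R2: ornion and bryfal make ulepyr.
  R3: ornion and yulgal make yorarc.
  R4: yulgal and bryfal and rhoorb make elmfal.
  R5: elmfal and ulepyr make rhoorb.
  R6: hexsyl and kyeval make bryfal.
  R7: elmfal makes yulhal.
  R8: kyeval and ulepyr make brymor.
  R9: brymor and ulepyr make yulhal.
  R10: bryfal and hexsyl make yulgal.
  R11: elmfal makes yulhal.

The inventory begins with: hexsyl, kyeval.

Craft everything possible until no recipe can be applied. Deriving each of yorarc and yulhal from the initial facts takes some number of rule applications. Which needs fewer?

yorarc

yorarc: Using R6, hexsyl and kyeval make bryfal. bryfal and hexsyl → yulgal (R10). Using R1, yulgal, kyeval, and bryfal make ornion. Using R3, ornion and yulgal make yorarc. [4 rule applications]
yulhal: hexsyl and kyeval → bryfal (R6). Using R10, bryfal and hexsyl make yulgal. yulgal and kyeval and bryfal → ornion (R1). Using R2, ornion and bryfal make ulepyr. Using R8, kyeval and ulepyr make brymor. Using R9, brymor and ulepyr make yulhal. [6 rule applications]
yorarc needs fewer.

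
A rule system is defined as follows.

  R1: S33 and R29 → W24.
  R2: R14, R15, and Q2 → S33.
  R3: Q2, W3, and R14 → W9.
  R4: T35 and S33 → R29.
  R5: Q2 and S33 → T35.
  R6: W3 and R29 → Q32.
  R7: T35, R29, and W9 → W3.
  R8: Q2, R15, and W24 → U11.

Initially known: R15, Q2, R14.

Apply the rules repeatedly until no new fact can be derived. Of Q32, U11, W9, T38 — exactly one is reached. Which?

From R14, R15, and Q2, R2 gives S33.
Q2 and S33 hold, so T35 follows (R5).
T35 and S33 hold, so R29 follows (R4).
S33 and R29 hold, so W24 follows (R1).
From Q2, R15, and W24, R8 gives U11.
W9 would need Q2, W3, and R14 (R3), but W3 is never established. Q32 would need W3 and R29 (R6), but W3 is never established. No rule produces T38, and it is not given.

U11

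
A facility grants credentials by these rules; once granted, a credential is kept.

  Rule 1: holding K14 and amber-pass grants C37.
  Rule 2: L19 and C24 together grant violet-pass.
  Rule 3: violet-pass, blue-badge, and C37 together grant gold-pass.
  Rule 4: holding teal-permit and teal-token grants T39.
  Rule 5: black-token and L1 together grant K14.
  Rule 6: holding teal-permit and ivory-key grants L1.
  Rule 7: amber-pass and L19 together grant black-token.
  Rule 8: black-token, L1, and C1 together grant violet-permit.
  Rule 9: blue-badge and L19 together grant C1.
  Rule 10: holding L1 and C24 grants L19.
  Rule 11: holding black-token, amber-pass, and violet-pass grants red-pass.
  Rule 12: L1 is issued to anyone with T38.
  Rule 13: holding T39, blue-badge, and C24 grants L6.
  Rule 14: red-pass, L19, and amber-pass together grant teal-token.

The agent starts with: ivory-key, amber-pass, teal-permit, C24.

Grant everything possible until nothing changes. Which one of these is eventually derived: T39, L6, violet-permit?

Holding teal-permit and ivory-key grants L1 (Rule 6).
Holding L1 and C24 grants L19 (Rule 10).
Holding amber-pass and L19 grants black-token (Rule 7).
Holding L19 and C24 grants violet-pass (Rule 2).
Holding black-token, amber-pass, and violet-pass grants red-pass (Rule 11).
Holding red-pass, L19, and amber-pass grants teal-token (Rule 14).
Holding teal-permit and teal-token grants T39 (Rule 4).
L6 would need T39, blue-badge, and C24 (Rule 13), but blue-badge is never granted. violet-permit would need black-token, L1, and C1 (Rule 8), but C1 is never granted.

T39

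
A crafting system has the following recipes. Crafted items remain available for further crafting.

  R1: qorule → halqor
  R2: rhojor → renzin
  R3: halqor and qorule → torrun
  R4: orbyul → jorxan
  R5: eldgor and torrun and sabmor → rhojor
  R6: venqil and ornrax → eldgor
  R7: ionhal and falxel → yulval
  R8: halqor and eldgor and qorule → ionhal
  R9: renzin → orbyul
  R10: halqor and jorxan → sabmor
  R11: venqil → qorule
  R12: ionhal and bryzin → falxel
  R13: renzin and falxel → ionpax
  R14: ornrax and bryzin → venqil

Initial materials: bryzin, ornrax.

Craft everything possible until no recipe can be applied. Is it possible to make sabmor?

No

sabmor would need halqor and jorxan (R10), but jorxan is never obtained.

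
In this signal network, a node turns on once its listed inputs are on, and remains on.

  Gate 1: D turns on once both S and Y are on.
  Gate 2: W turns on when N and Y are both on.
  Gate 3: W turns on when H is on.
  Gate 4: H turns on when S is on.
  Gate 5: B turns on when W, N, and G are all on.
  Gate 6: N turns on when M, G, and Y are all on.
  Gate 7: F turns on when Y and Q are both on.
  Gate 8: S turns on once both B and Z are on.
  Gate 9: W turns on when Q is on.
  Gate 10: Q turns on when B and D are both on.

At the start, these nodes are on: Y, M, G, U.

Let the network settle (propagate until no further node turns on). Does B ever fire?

Yes

Gate 6: M, G, and Y on → N on.
N and Y are on, so W turns on (Gate 2).
W, N, and G are on, so B turns on (Gate 5).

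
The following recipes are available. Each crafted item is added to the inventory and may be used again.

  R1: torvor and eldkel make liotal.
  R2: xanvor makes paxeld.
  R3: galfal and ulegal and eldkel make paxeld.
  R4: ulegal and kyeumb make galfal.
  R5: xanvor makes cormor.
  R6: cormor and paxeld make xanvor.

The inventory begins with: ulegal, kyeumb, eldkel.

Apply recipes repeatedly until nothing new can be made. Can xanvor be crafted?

xanvor would need cormor and paxeld (R6), but cormor is never obtained.

No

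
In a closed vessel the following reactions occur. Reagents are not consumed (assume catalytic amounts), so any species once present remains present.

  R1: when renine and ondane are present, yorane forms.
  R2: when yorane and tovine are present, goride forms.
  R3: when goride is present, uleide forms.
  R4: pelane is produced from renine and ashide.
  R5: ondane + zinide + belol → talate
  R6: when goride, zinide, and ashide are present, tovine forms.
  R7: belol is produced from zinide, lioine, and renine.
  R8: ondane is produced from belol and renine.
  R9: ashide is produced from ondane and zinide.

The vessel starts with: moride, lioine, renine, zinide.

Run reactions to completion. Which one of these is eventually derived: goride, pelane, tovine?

zinide, lioine, and renine present → belol forms (R7).
belol and renine present → ondane forms (R8).
ondane and zinide present → ashide forms (R9).
renine and ashide present → pelane forms (R4).
tovine would need goride, zinide, and ashide (R6), but goride never forms. goride would need yorane and tovine (R2), but tovine never forms.

pelane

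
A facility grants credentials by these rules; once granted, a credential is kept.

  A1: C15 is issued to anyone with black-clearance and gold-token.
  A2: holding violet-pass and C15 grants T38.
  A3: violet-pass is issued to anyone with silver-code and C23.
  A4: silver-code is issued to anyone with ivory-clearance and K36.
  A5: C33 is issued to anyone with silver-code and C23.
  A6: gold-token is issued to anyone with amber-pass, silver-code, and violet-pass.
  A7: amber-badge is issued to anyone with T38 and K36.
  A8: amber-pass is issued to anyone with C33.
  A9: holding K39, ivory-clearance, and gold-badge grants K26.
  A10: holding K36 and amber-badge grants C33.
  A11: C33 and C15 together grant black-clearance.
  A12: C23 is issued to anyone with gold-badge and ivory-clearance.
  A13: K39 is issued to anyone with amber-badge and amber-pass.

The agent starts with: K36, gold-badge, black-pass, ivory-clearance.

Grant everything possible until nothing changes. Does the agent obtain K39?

K39 would need amber-badge and amber-pass (A13), but amber-badge is never granted.

No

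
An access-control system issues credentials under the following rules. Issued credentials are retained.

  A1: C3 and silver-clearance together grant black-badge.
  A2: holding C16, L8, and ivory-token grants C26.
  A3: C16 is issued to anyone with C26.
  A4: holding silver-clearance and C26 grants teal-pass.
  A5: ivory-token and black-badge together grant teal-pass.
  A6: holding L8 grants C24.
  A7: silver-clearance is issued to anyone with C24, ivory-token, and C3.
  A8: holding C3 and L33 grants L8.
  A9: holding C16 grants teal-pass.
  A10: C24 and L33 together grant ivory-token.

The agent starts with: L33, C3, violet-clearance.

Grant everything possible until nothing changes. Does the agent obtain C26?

No

C26 would need C16, L8, and ivory-token (A2), but C16 is never granted.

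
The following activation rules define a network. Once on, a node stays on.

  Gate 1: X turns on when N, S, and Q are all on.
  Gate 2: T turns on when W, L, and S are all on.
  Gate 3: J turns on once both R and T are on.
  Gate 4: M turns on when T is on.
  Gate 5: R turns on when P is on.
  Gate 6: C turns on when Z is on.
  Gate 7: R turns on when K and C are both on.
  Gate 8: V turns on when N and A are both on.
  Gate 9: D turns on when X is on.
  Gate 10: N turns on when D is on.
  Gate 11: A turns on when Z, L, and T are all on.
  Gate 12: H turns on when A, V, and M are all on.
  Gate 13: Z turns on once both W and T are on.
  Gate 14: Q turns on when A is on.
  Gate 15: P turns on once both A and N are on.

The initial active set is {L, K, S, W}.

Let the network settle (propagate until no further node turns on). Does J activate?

W, L, and S are on, so T turns on (Gate 2).
Gate 13: W and T on → Z on.
Gate 6: Z on → C on.
Gate 7: K and C on → R on.
R and T are on, so J turns on (Gate 3).

Yes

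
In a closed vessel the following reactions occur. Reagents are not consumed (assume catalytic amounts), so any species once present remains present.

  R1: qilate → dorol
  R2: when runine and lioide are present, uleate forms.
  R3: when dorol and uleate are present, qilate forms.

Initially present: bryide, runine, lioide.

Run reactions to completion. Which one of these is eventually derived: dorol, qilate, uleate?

runine and lioide present → uleate forms (R2).
qilate would need dorol and uleate (R3), but dorol never forms. dorol would need qilate (R1), but qilate never forms.

uleate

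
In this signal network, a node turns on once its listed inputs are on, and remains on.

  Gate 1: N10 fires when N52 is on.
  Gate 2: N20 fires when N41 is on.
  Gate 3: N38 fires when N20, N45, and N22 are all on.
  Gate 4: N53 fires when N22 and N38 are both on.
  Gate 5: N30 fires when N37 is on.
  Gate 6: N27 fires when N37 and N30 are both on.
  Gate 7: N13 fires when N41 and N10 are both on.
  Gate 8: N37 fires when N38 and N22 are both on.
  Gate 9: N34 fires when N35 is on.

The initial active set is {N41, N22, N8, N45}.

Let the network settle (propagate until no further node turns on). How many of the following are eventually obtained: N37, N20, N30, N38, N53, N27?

6

N41 is on, so N20 fires (Gate 2).
Gate 3: N20, N45, and N22 on → N38 on.
Gate 4: N22 and N38 on → N53 on.
Gate 8: N38 and N22 on → N37 on.
Gate 5: N37 on → N30 on.
N37 and N30 are on, so N27 fires (Gate 6).
N37: reached.
N20: reached.
N30: reached.
N38: reached.
N53: reached.
N27: reached.
All 6 are reached.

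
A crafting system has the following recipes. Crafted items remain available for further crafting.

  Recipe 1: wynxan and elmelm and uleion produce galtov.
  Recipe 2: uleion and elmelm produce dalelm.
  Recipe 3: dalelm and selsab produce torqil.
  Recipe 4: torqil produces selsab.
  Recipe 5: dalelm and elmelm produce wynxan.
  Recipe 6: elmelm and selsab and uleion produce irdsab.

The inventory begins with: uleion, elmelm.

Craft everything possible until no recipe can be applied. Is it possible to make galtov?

Yes

uleion and elmelm → dalelm (Recipe 2).
dalelm and elmelm → wynxan (Recipe 5).
Using Recipe 1, wynxan, elmelm, and uleion make galtov.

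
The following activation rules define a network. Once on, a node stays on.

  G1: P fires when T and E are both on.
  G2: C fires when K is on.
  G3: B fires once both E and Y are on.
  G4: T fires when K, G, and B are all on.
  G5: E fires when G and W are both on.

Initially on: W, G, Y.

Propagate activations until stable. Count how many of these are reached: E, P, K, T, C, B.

2

G and W are on, so E fires (G5).
G3: E and Y on → B on.
E: reached.
P would need T and E (G1), but T never turns on.
No rule produces K, and it is not given.
T would need K, G, and B (G4), but K never turns on.
C would need K (G2), but K never turns on.
B: reached.
Reached: E and B — 2 of the 6.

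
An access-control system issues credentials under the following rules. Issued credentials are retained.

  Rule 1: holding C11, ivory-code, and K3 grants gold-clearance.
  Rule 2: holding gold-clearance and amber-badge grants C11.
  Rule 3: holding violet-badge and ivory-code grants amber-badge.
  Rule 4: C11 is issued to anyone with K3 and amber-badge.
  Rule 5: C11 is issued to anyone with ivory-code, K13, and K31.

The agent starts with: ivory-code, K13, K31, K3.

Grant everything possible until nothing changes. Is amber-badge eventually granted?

amber-badge would need violet-badge and ivory-code (Rule 3), but violet-badge is never granted.

No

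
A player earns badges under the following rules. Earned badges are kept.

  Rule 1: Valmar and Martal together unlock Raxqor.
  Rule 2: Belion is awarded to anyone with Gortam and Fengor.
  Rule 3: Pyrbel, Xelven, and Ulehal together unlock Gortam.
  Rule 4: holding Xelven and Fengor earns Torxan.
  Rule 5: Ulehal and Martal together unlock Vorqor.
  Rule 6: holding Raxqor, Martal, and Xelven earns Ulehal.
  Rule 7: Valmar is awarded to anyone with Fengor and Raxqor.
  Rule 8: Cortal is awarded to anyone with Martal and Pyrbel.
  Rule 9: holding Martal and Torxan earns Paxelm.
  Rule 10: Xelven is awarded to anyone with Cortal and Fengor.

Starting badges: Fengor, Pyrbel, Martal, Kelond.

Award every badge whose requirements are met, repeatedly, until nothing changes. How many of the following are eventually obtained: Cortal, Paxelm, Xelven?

With Martal and Pyrbel, Cortal is earned (Rule 8).
With Cortal and Fengor, Xelven is earned (Rule 10).
With Xelven and Fengor, Torxan is earned (Rule 4).
With Martal and Torxan, Paxelm is earned (Rule 9).
Cortal: reached.
Paxelm: reached.
Xelven: reached.
All 3 are reached.

3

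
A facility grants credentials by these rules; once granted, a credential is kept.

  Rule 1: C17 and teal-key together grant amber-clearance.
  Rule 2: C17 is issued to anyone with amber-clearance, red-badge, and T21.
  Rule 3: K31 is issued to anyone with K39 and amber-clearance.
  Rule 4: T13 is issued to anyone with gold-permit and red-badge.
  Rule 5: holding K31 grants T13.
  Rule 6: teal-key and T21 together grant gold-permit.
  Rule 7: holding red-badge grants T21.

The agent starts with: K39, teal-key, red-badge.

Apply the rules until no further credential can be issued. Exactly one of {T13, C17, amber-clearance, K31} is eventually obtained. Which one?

T13

Holding red-badge grants T21 (Rule 7).
Holding teal-key and T21 grants gold-permit (Rule 6).
Holding gold-permit and red-badge grants T13 (Rule 4).
amber-clearance would need C17 and teal-key (Rule 1), but C17 is never granted. K31 would need K39 and amber-clearance (Rule 3), but amber-clearance is never granted. C17 would need amber-clearance, red-badge, and T21 (Rule 2), but amber-clearance is never granted.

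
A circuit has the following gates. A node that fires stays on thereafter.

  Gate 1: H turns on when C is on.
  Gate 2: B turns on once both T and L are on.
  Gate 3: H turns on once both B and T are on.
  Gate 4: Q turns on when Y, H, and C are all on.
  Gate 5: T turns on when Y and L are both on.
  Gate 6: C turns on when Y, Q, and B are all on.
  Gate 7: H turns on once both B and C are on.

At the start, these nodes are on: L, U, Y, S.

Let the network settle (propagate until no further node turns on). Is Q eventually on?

No

Q would need Y, H, and C (Gate 4), but C never turns on.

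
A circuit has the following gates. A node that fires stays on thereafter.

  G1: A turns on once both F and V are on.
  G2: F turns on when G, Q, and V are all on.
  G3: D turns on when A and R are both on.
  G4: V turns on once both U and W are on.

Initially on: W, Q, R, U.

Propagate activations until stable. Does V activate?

Yes

G4: U and W on → V on.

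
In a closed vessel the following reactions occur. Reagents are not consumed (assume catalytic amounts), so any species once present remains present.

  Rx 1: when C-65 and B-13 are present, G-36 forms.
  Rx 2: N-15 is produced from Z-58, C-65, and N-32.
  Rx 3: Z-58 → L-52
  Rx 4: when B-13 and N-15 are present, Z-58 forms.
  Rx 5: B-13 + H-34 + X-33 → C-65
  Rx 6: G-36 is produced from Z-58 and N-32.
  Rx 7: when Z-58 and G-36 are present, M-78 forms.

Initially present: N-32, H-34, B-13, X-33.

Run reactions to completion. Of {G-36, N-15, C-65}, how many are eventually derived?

B-13, H-34, and X-33 present → C-65 forms (Rx 5).
C-65 and B-13 present → G-36 forms (Rx 1).
G-36: reached.
N-15 would need Z-58, C-65, and N-32 (Rx 2), but Z-58 never forms.
C-65: reached.
Reached: G-36 and C-65 — 2 of the 3.

2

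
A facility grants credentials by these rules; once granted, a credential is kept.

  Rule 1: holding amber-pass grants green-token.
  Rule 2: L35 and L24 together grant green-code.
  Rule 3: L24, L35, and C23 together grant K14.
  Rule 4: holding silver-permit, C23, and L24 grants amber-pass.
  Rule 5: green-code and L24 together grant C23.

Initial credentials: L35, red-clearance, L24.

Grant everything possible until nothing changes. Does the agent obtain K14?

Yes

Holding L35 and L24 grants green-code (Rule 2).
Holding green-code and L24 grants C23 (Rule 5).
Holding L24, L35, and C23 grants K14 (Rule 3).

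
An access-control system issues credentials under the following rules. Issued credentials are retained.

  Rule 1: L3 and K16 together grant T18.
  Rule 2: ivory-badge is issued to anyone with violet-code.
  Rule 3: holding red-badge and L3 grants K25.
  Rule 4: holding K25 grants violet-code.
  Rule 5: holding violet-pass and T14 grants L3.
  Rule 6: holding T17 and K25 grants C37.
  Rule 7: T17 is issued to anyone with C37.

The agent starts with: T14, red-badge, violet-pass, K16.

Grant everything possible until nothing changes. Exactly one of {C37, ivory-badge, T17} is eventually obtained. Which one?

ivory-badge

Holding violet-pass and T14 grants L3 (Rule 5).
Holding red-badge and L3 grants K25 (Rule 3).
Holding K25 grants violet-code (Rule 4).
Holding violet-code grants ivory-badge (Rule 2).
C37 would need T17 and K25 (Rule 6), but T17 is never granted. T17 would need C37 (Rule 7), but C37 is never granted.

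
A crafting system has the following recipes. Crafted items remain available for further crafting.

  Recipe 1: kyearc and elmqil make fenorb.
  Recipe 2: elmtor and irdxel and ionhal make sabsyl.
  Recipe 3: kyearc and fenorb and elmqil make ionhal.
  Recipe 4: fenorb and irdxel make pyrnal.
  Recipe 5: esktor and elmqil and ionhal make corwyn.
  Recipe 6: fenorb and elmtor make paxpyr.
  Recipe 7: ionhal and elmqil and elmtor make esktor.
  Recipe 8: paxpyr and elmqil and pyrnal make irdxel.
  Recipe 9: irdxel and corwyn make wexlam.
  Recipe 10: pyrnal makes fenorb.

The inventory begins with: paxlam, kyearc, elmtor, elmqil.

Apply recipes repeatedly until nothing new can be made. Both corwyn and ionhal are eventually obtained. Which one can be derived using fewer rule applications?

ionhal

ionhal: kyearc and elmqil → fenorb (Recipe 1). Using Recipe 3, kyearc, fenorb, and elmqil make ionhal. [2 rule applications]
corwyn: kyearc and elmqil → fenorb (Recipe 1). kyearc and fenorb and elmqil → ionhal (Recipe 3). ionhal and elmqil and elmtor → esktor (Recipe 7). Using Recipe 5, esktor, elmqil, and ionhal make corwyn. [4 rule applications]
ionhal needs fewer.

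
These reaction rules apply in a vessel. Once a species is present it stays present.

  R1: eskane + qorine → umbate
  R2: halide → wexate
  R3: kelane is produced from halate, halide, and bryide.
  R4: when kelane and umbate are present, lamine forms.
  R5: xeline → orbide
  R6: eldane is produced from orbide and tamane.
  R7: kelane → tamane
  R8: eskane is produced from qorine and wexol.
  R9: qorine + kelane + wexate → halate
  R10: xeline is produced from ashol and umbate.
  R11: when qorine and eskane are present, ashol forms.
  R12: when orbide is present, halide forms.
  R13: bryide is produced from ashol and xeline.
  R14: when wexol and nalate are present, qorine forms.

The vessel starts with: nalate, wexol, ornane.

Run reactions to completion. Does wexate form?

wexol and nalate present → qorine forms (R14).
qorine and wexol present → eskane forms (R8).
qorine and eskane present → ashol forms (R11).
eskane and qorine present → umbate forms (R1).
ashol and umbate present → xeline forms (R10).
xeline present → orbide forms (R5).
orbide present → halide forms (R12).
halide present → wexate forms (R2).

Yes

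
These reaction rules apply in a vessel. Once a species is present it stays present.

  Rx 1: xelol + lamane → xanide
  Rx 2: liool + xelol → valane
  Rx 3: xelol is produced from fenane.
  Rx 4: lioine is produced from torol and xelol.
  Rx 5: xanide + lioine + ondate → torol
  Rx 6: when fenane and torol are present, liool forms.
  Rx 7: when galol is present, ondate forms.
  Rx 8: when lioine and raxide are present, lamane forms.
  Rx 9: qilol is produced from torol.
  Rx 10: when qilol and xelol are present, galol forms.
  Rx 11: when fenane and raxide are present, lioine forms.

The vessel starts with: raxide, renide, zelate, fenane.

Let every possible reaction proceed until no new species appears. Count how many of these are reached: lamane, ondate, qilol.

1

fenane and raxide present → lioine forms (Rx 11).
lioine and raxide present → lamane forms (Rx 8).
lamane: reached.
ondate would need galol (Rx 7), but galol never forms.
qilol would need torol (Rx 9), but torol never forms.
Reached: lamane — 1 of the 3.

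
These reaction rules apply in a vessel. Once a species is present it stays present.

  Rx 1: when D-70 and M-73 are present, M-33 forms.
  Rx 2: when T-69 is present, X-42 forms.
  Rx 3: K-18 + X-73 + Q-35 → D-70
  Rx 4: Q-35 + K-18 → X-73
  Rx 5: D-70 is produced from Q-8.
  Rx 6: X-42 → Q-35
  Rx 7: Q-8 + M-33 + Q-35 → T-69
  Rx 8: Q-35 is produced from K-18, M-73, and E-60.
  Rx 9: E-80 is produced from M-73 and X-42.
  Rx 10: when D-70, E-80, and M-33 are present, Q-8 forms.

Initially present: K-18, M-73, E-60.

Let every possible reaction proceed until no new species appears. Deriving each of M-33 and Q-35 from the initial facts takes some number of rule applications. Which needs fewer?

Q-35: K-18, M-73, and E-60 present → Q-35 forms (Rx 8). [1 rule application]
M-33: K-18, M-73, and E-60 present → Q-35 forms (Rx 8). Q-35 and K-18 present → X-73 forms (Rx 4). K-18, X-73, and Q-35 present → D-70 forms (Rx 3). D-70 and M-73 present → M-33 forms (Rx 1). [4 rule applications]
Q-35 needs fewer.

Q-35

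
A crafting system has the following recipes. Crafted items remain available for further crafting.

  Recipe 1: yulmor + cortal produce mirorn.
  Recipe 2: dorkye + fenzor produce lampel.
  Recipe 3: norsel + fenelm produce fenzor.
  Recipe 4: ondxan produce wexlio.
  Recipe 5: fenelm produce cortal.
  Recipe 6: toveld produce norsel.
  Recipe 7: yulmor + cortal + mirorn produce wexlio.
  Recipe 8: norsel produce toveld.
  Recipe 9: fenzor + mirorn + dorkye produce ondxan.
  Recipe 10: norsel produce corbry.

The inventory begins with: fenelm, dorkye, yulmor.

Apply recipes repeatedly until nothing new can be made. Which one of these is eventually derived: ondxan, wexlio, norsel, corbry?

wexlio

Using Recipe 5, fenelm makes cortal.
Using Recipe 1, yulmor and cortal make mirorn.
yulmor + cortal + mirorn → wexlio (Recipe 7).
ondxan would need fenzor, mirorn, and dorkye (Recipe 9), but fenzor is never obtained. norsel would need toveld (Recipe 6), but toveld is never obtained. corbry would need norsel (Recipe 10), but norsel is never obtained.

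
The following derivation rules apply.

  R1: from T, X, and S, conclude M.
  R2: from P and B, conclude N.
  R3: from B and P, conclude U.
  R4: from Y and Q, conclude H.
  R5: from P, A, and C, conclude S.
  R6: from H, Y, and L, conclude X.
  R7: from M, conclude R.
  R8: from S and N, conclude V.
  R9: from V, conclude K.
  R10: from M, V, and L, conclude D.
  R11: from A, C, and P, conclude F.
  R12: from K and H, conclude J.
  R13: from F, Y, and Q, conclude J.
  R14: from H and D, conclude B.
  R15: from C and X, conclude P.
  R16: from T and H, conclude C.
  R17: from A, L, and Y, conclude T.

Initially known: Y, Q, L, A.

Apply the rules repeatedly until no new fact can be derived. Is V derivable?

No

V would need S and N (R8), but N is never established.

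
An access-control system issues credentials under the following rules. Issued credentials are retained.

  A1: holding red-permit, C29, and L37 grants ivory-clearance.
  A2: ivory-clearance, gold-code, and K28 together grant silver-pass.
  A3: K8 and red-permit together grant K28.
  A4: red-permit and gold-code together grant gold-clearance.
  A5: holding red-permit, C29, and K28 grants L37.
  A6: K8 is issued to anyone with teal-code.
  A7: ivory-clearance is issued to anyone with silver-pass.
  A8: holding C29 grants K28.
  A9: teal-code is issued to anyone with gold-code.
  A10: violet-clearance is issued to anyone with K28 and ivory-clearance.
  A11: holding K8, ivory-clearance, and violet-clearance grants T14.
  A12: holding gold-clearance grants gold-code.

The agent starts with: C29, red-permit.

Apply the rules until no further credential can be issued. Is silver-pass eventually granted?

silver-pass would need ivory-clearance, gold-code, and K28 (A2), but gold-code is never granted.

No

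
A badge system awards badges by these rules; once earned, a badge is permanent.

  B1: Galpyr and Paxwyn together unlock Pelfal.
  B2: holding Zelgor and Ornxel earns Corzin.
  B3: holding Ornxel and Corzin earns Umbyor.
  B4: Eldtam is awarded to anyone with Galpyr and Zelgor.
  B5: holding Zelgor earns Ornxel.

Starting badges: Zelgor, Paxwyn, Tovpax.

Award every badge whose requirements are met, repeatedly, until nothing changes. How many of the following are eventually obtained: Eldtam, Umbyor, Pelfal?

With Zelgor, Ornxel is earned (B5).
With Zelgor and Ornxel, Corzin is earned (B2).
With Ornxel and Corzin, Umbyor is earned (B3).
Eldtam would need Galpyr and Zelgor (B4), but Galpyr is never earned.
Umbyor: reached.
Pelfal would need Galpyr and Paxwyn (B1), but Galpyr is never earned.
Reached: Umbyor — 1 of the 3.

1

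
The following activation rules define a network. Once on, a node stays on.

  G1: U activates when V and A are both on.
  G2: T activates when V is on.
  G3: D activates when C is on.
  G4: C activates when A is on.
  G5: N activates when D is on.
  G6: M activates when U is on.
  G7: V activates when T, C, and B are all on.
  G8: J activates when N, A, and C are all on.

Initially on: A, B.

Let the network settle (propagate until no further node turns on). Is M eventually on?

No

M would need U (G6), but U never turns on.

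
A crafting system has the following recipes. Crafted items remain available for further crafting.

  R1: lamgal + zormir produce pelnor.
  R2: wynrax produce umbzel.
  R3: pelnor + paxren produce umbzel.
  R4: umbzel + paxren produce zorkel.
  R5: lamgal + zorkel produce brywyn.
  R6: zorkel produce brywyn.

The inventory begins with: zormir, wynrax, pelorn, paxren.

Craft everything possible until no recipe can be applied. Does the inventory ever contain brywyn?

wynrax → umbzel (R2).
Using R4, umbzel and paxren make zorkel.
Using R6, zorkel makes brywyn.

Yes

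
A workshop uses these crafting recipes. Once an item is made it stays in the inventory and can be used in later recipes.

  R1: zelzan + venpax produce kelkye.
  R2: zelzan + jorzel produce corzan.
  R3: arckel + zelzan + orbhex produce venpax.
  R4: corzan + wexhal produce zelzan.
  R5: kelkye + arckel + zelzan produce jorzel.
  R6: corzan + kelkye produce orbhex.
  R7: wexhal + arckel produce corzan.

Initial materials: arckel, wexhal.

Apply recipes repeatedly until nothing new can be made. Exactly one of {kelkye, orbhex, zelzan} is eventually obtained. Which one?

zelzan

wexhal + arckel → corzan (R7).
Using R4, corzan and wexhal make zelzan.
orbhex would need corzan and kelkye (R6), but kelkye is never obtained. kelkye would need zelzan and venpax (R1), but venpax is never obtained.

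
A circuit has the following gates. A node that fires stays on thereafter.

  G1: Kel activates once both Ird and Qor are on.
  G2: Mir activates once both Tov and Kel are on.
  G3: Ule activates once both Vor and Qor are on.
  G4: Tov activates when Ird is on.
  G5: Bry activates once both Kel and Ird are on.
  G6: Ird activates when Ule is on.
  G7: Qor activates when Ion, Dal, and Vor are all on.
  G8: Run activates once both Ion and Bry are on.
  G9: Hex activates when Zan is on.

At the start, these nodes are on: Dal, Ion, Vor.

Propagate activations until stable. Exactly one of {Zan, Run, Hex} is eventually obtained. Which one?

Ion, Dal, and Vor are on, so Qor activates (G7).
G3: Vor and Qor on → Ule on.
G6: Ule on → Ird on.
Ird and Qor are on, so Kel activates (G1).
Kel and Ird are on, so Bry activates (G5).
Ion and Bry are on, so Run activates (G8).
No rule produces Zan, and it is not given. Hex would need Zan (G9), but Zan never turns on.

Run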